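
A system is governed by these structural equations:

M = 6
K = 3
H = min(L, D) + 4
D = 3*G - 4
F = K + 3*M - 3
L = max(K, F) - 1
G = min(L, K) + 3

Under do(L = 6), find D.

Under do(L=6), the mechanism L = max(K, F) - 1 is discarded; L is fixed at 6.
G = min(L, K) + 3  [with L=6, K=3]  = 6
D = 3*G - 4  [with G=6]  = 14

14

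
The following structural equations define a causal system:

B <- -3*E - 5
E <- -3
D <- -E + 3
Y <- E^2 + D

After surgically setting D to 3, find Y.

12

The intervention breaks the incoming arrows to D: D <- -E + 3 no longer applies, and D = 3.
Y = E^2 + D  [with E=-3, D=3]  = 12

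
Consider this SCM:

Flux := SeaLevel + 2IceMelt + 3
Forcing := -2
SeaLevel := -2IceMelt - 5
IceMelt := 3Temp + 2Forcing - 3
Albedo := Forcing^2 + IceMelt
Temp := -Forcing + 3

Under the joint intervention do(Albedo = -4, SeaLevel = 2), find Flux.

The joint intervention fixes Albedo = -4, SeaLevel = 2, removing each variable's own equation.
Temp = -Forcing + 3  [with Forcing=-2]  = 5
IceMelt = 3Temp + 2Forcing - 3  [with Temp=5, Forcing=-2]  = 8
Flux = SeaLevel + 2IceMelt + 3  [with SeaLevel=2, IceMelt=8]  = 21

21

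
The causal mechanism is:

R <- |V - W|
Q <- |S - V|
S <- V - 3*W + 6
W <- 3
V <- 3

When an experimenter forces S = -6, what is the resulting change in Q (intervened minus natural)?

do(S=-6) replaces the equation S <- V - 3*W + 6 with the constant S = -6.
Q = |S - V|  [with S=-6, V=3]  = 9
Without intervention: S = V - 3*W + 6  [with V=3, W=3]  = 0; Q = |S - V|  [with S=0, V=3]  = 3.
Change = 9 − 3 = 6.

6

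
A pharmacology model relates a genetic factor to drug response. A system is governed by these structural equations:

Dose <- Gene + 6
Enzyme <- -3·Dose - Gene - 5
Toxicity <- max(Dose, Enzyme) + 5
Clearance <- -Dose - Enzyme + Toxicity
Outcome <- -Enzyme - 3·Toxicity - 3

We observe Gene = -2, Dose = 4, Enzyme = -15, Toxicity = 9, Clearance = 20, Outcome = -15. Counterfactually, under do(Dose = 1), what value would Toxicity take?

Under do(Dose=1), the mechanism Dose <- Gene + 6 is discarded; Dose is fixed at 1.
Enzyme = -3·Dose - Gene - 5  [with Dose=1, Gene=-2]  = -6
Toxicity = max(Dose, Enzyme) + 5  [with Dose=1, Enzyme=-6]  = 6

6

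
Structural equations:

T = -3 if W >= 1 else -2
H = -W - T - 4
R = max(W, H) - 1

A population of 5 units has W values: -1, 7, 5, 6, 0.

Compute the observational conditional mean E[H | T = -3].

E[H|T=-3] averages over only the 3 units with T=-3 (W = 7, 5, 6): H = -8, -6, -7, mean -7.

-7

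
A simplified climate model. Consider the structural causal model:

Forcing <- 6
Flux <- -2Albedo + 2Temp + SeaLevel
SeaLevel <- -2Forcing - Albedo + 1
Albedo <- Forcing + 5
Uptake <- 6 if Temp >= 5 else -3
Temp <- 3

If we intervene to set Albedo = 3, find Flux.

-14

do(Albedo=3) replaces the equation Albedo <- Forcing + 5 with the constant Albedo = 3.
SeaLevel = -2Forcing - Albedo + 1  [with Forcing=6, Albedo=3]  = -14
Flux = -2Albedo + 2Temp + SeaLevel  [with Albedo=3, Temp=3, SeaLevel=-14]  = -14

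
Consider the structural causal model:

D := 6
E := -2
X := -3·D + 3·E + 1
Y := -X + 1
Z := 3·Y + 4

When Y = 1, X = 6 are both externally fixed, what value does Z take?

The joint intervention fixes Y = 1, X = 6, removing each variable's own equation.
Z = 3·Y + 4  [with Y=1]  = 7

7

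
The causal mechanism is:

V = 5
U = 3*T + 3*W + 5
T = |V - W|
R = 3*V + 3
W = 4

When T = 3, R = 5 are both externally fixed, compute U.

The joint intervention fixes T = 3, R = 5, removing each variable's own equation.
U = 3*T + 3*W + 5  [with T=3, W=4]  = 26

26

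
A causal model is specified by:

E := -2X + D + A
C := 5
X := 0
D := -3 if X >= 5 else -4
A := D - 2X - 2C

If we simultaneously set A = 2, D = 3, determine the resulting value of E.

The joint intervention fixes A = 2, D = 3, removing each variable's own equation.
E = -2X + D + A  [with X=0, D=3, A=2]  = 5

5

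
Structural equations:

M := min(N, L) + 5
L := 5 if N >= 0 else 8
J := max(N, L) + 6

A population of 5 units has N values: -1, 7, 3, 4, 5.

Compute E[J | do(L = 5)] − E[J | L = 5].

-0.1

The intervention sets L=5 in all 5 units regardless of N. Recomputing J per unit gives 11, 13, 11, 11, 11; average 11.4.
E[J|L=5] averages over only the 4 units with L=5 (N = 7, 3, 4, 5): J = 13, 11, 11, 11, mean 11.5.
Difference = 11.4 − 11.5 = -0.1.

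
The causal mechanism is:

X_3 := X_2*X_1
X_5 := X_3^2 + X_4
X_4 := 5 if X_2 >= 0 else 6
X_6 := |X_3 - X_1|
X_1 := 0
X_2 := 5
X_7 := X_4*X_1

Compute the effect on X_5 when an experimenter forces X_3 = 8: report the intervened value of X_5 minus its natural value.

64

do(X_3=8) replaces the equation X_3 := X_2*X_1 with the constant X_3 = 8.
X_4 = 5 if X_2 >= 0 else 6  [with X_2=5]  = 5
X_5 = X_3^2 + X_4  [with X_3=8, X_4=5]  = 69
Without intervention: X_3 = X_2*X_1  [with X_2=5, X_1=0]  = 0; X_4 = 5 if X_2 >= 0 else 6  [with X_2=5]  = 5; X_5 = X_3^2 + X_4  [with X_3=0, X_4=5]  = 5.
Change = 69 − 5 = 64.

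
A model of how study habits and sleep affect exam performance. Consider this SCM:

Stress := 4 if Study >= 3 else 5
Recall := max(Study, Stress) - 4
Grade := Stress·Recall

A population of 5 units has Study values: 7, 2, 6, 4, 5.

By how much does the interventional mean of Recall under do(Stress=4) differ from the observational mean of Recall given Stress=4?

Every unit gets Stress=4 under the intervention. Recall values become 3, 0, 2, 0, 1; E[Recall|do(Stress=4)] = 1.2.
E[Recall|Stress=4] averages over only the 4 units with Stress=4 (Study = 7, 6, 4, 5): Recall = 3, 2, 0, 1, mean 1.5.
Difference = 1.2 − 1.5 = -0.3.

-0.3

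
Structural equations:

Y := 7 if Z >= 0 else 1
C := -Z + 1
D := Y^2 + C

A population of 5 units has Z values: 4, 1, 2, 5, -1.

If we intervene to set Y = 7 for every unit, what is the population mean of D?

do(Y=7) breaks Y's dependence on Z. With Y=7 fixed, D across the units is 46, 49, 48, 45, 51, mean 47.8.

47.8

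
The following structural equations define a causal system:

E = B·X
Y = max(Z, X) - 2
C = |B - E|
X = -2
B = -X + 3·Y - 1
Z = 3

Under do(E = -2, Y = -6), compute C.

The joint intervention fixes E = -2, Y = -6, removing each variable's own equation.
B = -X + 3·Y - 1  [with X=-2, Y=-6]  = -17
C = |B - E|  [with B=-17, E=-2]  = 15

15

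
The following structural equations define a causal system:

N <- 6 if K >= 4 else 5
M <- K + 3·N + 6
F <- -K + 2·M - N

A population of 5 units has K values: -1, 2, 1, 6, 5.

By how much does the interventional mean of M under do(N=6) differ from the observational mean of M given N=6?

The intervention sets N=6 in all 5 units regardless of K. Recomputing M per unit gives 23, 26, 25, 30, 29; average 26.6.
E[M|N=6] averages over only the 2 units with N=6 (K = 6, 5): M = 30, 29, mean 29.5.
Difference = 26.6 − 29.5 = -2.9.

-2.9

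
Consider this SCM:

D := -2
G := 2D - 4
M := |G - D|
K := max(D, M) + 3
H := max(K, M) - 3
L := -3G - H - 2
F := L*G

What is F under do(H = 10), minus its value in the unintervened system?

32

Under do(H=10), the mechanism H := max(K, M) - 3 is discarded; H is fixed at 10.
G = 2D - 4  [with D=-2]  = -8
L = -3G - H - 2  [with G=-8, H=10]  = 12
F = L*G  [with L=12, G=-8]  = -96
Without intervention: G = 2D - 4  [with D=-2]  = -8; M = |G - D|  [with G=-8, D=-2]  = 6; K = max(D, M) + 3  [with D=-2, M=6]  = 9; H = max(K, M) - 3  [with K=9, M=6]  = 6; L = -3G - H - 2  [with G=-8, H=6]  = 16; F = L*G  [with L=16, G=-8]  = -128.
Change = -96 − (-128) = 32.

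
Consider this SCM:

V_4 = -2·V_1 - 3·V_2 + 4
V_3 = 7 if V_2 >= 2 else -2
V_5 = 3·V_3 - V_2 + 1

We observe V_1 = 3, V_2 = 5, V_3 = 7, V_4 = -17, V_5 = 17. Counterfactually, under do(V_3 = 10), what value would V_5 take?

26

do(V_3=10) replaces the equation V_3 = 7 if V_2 >= 2 else -2 with the constant V_3 = 10.
V_5 = 3·V_3 - V_2 + 1  [with V_3=10, V_2=5]  = 26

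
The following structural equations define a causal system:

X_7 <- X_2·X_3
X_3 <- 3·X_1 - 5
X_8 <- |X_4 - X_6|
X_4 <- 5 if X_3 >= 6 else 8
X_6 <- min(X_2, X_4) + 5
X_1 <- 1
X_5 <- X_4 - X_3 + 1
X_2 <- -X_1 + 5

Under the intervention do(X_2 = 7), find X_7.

-14

Under do(X_2=7), the mechanism X_2 <- -X_1 + 5 is discarded; X_2 is fixed at 7.
X_3 = 3·X_1 - 5  [with X_1=1]  = -2
X_7 = X_2·X_3  [with X_2=7, X_3=-2]  = -14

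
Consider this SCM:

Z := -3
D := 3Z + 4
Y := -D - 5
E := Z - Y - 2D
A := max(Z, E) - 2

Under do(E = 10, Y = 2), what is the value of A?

The joint intervention fixes E = 10, Y = 2, removing each variable's own equation.
A = max(Z, E) - 2  [with Z=-3, E=10]  = 8

8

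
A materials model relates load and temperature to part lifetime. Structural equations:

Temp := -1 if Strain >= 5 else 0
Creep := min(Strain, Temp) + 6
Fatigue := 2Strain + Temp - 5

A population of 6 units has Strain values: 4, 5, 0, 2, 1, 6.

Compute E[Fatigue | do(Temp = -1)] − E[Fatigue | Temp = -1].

Every unit gets Temp=-1 under the intervention. Fatigue values become 2, 4, -6, -2, -4, 6; E[Fatigue|do(Temp=-1)] = 0.
E[Fatigue|Temp=-1] averages over only the 2 units with Temp=-1 (Strain = 5, 6): Fatigue = 4, 6, mean 5.
Difference = 0 − 5 = -5.

-5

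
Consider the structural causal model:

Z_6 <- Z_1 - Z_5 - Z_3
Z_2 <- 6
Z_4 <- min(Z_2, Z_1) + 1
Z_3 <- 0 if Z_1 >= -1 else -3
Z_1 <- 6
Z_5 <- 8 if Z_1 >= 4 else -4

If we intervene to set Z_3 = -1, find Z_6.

-1

The intervention breaks the incoming arrows to Z_3: Z_3 <- 0 if Z_1 >= -1 else -3 no longer applies, and Z_3 = -1.
Z_5 = 8 if Z_1 >= 4 else -4  [with Z_1=6]  = 8
Z_6 = Z_1 - Z_5 - Z_3  [with Z_1=6, Z_5=8, Z_3=-1]  = -1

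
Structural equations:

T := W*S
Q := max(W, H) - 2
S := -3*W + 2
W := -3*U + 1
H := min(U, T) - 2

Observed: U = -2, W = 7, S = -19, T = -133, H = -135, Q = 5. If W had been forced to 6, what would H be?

do(W=6) replaces the equation W := -3*U + 1 with the constant W = 6.
S = -3*W + 2  [with W=6]  = -16
T = W*S  [with W=6, S=-16]  = -96
H = min(U, T) - 2  [with U=-2, T=-96]  = -98

-98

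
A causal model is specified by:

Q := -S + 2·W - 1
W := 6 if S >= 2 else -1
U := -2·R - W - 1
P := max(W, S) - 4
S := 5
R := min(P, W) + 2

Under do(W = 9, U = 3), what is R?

The joint intervention fixes W = 9, U = 3, removing each variable's own equation.
P = max(W, S) - 4  [with W=9, S=5]  = 5
R = min(P, W) + 2  [with P=5, W=9]  = 7

7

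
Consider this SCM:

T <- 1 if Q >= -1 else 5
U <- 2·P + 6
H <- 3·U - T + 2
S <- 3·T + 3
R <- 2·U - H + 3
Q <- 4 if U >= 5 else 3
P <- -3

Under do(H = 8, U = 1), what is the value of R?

-3

Setting H = 8, U = 1 by intervention discards those variables' equations.
R = 2·U - H + 3  [with U=1, H=8]  = -3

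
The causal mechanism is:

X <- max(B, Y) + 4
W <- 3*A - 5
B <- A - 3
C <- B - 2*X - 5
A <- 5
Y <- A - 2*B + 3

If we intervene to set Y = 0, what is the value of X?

The intervention breaks the incoming arrows to Y: Y <- A - 2*B + 3 no longer applies, and Y = 0.
B = A - 3  [with A=5]  = 2
X = max(B, Y) + 4  [with B=2, Y=0]  = 6

6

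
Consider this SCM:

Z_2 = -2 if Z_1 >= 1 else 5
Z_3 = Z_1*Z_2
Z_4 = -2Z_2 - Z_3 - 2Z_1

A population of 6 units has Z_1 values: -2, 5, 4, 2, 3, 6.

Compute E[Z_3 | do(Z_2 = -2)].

-6

Every unit gets Z_2=-2 under the intervention. Z_3 values become 4, -10, -8, -4, -6, -12; E[Z_3|do(Z_2=-2)] = -6.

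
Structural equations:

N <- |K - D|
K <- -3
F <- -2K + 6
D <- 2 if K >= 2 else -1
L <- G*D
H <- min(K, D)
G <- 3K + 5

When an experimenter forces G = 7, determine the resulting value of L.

Under do(G=7), the mechanism G <- 3K + 5 is discarded; G is fixed at 7.
D = 2 if K >= 2 else -1  [with K=-3]  = -1
L = G*D  [with G=7, D=-1]  = -7

-7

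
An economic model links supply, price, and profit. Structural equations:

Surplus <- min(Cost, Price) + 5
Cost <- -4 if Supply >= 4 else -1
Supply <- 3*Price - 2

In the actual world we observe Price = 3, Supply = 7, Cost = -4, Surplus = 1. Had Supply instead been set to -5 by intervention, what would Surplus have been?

4

Under do(Supply=-5), the mechanism Supply <- 3*Price - 2 is discarded; Supply is fixed at -5.
Cost = -4 if Supply >= 4 else -1  [with Supply=-5]  = -1
Surplus = min(Cost, Price) + 5  [with Cost=-1, Price=3]  = 4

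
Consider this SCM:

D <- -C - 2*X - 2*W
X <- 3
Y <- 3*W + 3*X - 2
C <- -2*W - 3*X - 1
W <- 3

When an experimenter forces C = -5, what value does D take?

-7

The intervention breaks the incoming arrows to C: C <- -2*W - 3*X - 1 no longer applies, and C = -5.
D = -C - 2*X - 2*W  [with C=-5, X=3, W=3]  = -7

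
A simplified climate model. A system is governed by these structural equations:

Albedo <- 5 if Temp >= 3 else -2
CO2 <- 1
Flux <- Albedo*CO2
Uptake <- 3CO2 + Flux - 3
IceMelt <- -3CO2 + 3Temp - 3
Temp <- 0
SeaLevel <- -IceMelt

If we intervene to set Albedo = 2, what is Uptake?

2

The intervention breaks the incoming arrows to Albedo: Albedo <- 5 if Temp >= 3 else -2 no longer applies, and Albedo = 2.
Flux = Albedo*CO2  [with Albedo=2, CO2=1]  = 2
Uptake = 3CO2 + Flux - 3  [with CO2=1, Flux=2]  = 2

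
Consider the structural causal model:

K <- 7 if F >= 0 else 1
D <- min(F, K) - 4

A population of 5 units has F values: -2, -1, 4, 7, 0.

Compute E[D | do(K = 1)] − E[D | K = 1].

1.3

The intervention sets K=1 in all 5 units regardless of F. Recomputing D per unit gives -6, -5, -3, -3, -4; average -4.2.
Conditioning on K=1 selects the 2 unit(s) with F ∈ {-2, -1}. Their D values: -6, -5. Mean = -5.5.
Difference = -4.2 − (-5.5) = 1.3.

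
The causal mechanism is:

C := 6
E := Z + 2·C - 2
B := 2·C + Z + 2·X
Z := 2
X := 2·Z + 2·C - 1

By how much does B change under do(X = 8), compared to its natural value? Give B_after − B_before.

-14

The intervention breaks the incoming arrows to X: X := 2·Z + 2·C - 1 no longer applies, and X = 8.
B = 2·C + Z + 2·X  [with C=6, Z=2, X=8]  = 30
Without intervention: X = 2·Z + 2·C - 1  [with Z=2, C=6]  = 15; B = 2·C + Z + 2·X  [with C=6, Z=2, X=15]  = 44.
Change = 30 − 44 = -14.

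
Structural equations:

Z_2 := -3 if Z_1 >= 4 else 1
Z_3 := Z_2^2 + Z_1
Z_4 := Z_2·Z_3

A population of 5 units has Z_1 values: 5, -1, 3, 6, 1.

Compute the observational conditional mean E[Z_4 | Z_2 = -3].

Observing Z_2=-3 restricts to units where Z_2's equation naturally yields -3: Z_1 ∈ {5, 6}. In that subpopulation Z_4 = -42, -45, mean -43.5.

-43.5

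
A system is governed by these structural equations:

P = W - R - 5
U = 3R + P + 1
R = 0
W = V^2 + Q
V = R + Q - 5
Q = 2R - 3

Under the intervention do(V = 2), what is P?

do(V=2) replaces the equation V = R + Q - 5 with the constant V = 2.
Q = 2R - 3  [with R=0]  = -3
W = V^2 + Q  [with V=2, Q=-3]  = 1
P = W - R - 5  [with W=1, R=0]  = -4

-4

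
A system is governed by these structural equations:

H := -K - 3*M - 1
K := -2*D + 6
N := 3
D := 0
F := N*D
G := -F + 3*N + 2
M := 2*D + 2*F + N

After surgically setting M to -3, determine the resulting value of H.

The intervention breaks the incoming arrows to M: M := 2*D + 2*F + N no longer applies, and M = -3.
K = -2*D + 6  [with D=0]  = 6
H = -K - 3*M - 1  [with K=6, M=-3]  = 2

2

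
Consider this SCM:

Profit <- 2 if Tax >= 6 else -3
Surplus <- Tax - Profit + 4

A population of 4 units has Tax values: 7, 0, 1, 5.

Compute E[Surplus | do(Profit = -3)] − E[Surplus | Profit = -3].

do(Profit=-3) breaks Profit's dependence on Tax. With Profit=-3 fixed, Surplus across the units is 14, 7, 8, 12, mean 10.25.
E[Surplus|Profit=-3] averages over only the 3 units with Profit=-3 (Tax = 0, 1, 5): Surplus = 7, 8, 12, mean 9.
Difference = 10.25 − 9 = 1.25.

1.25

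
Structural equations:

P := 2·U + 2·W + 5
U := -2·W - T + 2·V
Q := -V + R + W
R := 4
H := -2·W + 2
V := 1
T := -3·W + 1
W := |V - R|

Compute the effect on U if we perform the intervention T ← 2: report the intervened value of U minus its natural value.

The intervention breaks the incoming arrows to T: T := -3·W + 1 no longer applies, and T = 2.
W = |V - R|  [with V=1, R=4]  = 3
U = -2·W - T + 2·V  [with W=3, T=2, V=1]  = -6
Without intervention: W = |V - R|  [with V=1, R=4]  = 3; T = -3·W + 1  [with W=3]  = -8; U = -2·W - T + 2·V  [with W=3, T=-8, V=1]  = 4.
Change = -6 − 4 = -10.

-10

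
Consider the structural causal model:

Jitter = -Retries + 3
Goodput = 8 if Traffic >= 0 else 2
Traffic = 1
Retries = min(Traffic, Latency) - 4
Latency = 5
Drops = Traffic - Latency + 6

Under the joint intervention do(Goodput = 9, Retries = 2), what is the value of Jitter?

1

Setting Goodput = 9, Retries = 2 by intervention discards those variables' equations.
Jitter = -Retries + 3  [with Retries=2]  = 1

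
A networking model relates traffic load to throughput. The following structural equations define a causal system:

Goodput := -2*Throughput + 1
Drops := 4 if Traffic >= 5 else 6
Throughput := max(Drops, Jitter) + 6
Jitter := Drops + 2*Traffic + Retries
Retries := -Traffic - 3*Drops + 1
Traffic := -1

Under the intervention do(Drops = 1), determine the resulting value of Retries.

-1

The intervention breaks the incoming arrows to Drops: Drops := 4 if Traffic >= 5 else 6 no longer applies, and Drops = 1.
Retries = -Traffic - 3*Drops + 1  [with Traffic=-1, Drops=1]  = -1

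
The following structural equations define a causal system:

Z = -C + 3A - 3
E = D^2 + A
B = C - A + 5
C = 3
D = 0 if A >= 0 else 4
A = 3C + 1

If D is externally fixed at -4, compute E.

The intervention breaks the incoming arrows to D: D = 0 if A >= 0 else 4 no longer applies, and D = -4.
A = 3C + 1  [with C=3]  = 10
E = D^2 + A  [with D=-4, A=10]  = 26

26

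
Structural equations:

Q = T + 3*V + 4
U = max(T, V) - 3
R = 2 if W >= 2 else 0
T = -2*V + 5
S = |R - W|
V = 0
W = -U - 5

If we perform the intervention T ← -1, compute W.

-2

Under do(T=-1), the mechanism T = -2*V + 5 is discarded; T is fixed at -1.
U = max(T, V) - 3  [with T=-1, V=0]  = -3
W = -U - 5  [with U=-3]  = -2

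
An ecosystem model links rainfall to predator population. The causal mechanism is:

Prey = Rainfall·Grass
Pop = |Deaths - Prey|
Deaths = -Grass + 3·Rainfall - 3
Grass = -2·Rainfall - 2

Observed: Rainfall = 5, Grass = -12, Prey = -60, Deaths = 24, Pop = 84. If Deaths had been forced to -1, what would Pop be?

Intervening sets Deaths = -1 and removes its equation (Deaths = -Grass + 3·Rainfall - 3).
Grass = -2·Rainfall - 2  [with Rainfall=5]  = -12
Prey = Rainfall·Grass  [with Rainfall=5, Grass=-12]  = -60
Pop = |Deaths - Prey|  [with Deaths=-1, Prey=-60]  = 59

59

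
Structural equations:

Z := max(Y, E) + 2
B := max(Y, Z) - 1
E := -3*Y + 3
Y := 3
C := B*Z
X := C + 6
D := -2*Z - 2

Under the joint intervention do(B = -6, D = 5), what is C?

Setting B = -6, D = 5 by intervention discards those variables' equations.
E = -3*Y + 3  [with Y=3]  = -6
Z = max(Y, E) + 2  [with Y=3, E=-6]  = 5
C = B*Z  [with B=-6, Z=5]  = -30

-30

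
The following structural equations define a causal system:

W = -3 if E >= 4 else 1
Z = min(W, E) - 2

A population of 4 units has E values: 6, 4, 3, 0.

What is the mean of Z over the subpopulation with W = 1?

-1.5

Conditioning on W=1 selects the 2 unit(s) with E ∈ {3, 0}. Their Z values: -1, -2. Mean = -1.5.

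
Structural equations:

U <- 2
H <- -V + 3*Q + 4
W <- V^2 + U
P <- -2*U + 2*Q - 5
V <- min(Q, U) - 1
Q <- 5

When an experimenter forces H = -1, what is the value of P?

1

The intervention breaks the incoming arrows to H: H <- -V + 3*Q + 4 no longer applies, and H = -1.
Since P is not a descendant of the intervened variable, it is unaffected.
P = -2*U + 2*Q - 5  [with U=2, Q=5]  = 1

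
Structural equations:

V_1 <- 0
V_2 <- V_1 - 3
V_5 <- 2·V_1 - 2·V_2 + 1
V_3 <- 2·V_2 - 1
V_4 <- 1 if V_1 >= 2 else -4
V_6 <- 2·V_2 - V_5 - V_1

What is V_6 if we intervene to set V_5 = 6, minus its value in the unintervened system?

1

The intervention breaks the incoming arrows to V_5: V_5 <- 2·V_1 - 2·V_2 + 1 no longer applies, and V_5 = 6.
V_2 = V_1 - 3  [with V_1=0]  = -3
V_6 = 2·V_2 - V_5 - V_1  [with V_2=-3, V_5=6, V_1=0]  = -12
Without intervention: V_2 = V_1 - 3  [with V_1=0]  = -3; V_5 = 2·V_1 - 2·V_2 + 1  [with V_1=0, V_2=-3]  = 7; V_6 = 2·V_2 - V_5 - V_1  [with V_2=-3, V_5=7, V_1=0]  = -13.
Change = -12 − (-13) = 1.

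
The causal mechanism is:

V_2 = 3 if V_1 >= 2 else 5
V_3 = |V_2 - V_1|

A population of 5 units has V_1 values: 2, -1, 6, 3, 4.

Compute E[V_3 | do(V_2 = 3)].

1.8

do(V_2=3) breaks V_2's dependence on V_1. With V_2=3 fixed, V_3 across the units is 1, 4, 3, 0, 1, mean 1.8.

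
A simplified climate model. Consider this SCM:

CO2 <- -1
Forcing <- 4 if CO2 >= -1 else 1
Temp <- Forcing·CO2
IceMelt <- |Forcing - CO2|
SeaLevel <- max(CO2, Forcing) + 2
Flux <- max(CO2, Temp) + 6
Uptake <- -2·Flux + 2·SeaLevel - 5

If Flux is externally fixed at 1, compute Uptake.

5

Intervening sets Flux = 1 and removes its equation (Flux <- max(CO2, Temp) + 6).
Forcing = 4 if CO2 >= -1 else 1  [with CO2=-1]  = 4
SeaLevel = max(CO2, Forcing) + 2  [with CO2=-1, Forcing=4]  = 6
Uptake = -2·Flux + 2·SeaLevel - 5  [with Flux=1, SeaLevel=6]  = 5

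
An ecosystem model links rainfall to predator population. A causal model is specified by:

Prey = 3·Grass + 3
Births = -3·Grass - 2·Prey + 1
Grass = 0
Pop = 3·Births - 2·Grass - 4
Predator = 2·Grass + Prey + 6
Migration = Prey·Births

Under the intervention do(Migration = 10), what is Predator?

do(Migration=10) replaces the equation Migration = Prey·Births with the constant Migration = 10.
Predator is not downstream of the intervention, so its value is determined by the original equations.
Prey = 3·Grass + 3  [with Grass=0]  = 3
Predator = 2·Grass + Prey + 6  [with Grass=0, Prey=3]  = 9

9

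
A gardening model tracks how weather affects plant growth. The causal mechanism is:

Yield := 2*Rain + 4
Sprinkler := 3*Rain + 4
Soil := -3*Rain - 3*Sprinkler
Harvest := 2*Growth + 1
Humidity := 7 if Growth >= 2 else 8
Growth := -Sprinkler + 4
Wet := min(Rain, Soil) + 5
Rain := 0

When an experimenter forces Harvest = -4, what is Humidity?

The intervention breaks the incoming arrows to Harvest: Harvest := 2*Growth + 1 no longer applies, and Harvest = -4.
Humidity is not downstream of the intervention, so its value is determined by the original equations.
Sprinkler = 3*Rain + 4  [with Rain=0]  = 4
Growth = -Sprinkler + 4  [with Sprinkler=4]  = 0
Humidity = 7 if Growth >= 2 else 8  [with Growth=0]  = 8

8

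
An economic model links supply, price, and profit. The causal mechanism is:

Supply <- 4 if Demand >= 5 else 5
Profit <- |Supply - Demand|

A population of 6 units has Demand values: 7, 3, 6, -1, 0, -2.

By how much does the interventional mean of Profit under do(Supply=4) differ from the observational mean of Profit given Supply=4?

The intervention sets Supply=4 in all 6 units regardless of Demand. Recomputing Profit per unit gives 3, 1, 2, 5, 4, 6; average 3.5.
E[Profit|Supply=4] averages over only the 2 units with Supply=4 (Demand = 7, 6): Profit = 3, 2, mean 2.5.
Difference = 3.5 − 2.5 = 1.

1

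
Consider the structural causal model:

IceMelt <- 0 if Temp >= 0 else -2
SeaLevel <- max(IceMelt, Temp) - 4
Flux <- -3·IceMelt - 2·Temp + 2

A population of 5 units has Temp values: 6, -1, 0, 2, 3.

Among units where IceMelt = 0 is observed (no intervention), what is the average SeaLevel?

Conditioning on IceMelt=0 selects the 4 unit(s) with Temp ∈ {6, 0, 2, 3}. Their SeaLevel values: 2, -4, -2, -1. Mean = -1.25.

-1.25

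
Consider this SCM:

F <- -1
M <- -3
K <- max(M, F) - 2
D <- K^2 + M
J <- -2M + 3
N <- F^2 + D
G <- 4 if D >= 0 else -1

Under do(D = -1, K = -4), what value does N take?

The joint intervention fixes D = -1, K = -4, removing each variable's own equation.
N = F^2 + D  [with F=-1, D=-1]  = 0

0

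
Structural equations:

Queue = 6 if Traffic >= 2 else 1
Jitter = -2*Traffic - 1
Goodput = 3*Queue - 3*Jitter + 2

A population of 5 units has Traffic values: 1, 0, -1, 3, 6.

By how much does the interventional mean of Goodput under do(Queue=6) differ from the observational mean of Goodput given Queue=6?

do(Queue=6) breaks Queue's dependence on Traffic. With Queue=6 fixed, Goodput across the units is 29, 23, 17, 41, 59, mean 33.8.
Conditioning on Queue=6 selects the 2 unit(s) with Traffic ∈ {3, 6}. Their Goodput values: 41, 59. Mean = 50.
Difference = 33.8 − 50 = -16.2.

-16.2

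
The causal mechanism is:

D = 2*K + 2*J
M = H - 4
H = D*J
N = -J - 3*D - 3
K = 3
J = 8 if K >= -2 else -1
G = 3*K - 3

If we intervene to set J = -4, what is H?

8

do(J=-4) replaces the equation J = 8 if K >= -2 else -1 with the constant J = -4.
D = 2*K + 2*J  [with K=3, J=-4]  = -2
H = D*J  [with D=-2, J=-4]  = 8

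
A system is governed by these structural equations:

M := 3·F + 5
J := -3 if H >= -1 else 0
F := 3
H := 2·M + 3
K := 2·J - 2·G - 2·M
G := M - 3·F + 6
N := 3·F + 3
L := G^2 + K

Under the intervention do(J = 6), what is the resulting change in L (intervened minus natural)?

Intervening sets J = 6 and removes its equation (J := -3 if H >= -1 else 0).
M = 3·F + 5  [with F=3]  = 14
G = M - 3·F + 6  [with M=14, F=3]  = 11
K = 2·J - 2·G - 2·M  [with J=6, G=11, M=14]  = -38
L = G^2 + K  [with G=11, K=-38]  = 83
Without intervention: M = 3·F + 5  [with F=3]  = 14; H = 2·M + 3  [with M=14]  = 31; G = M - 3·F + 6  [with M=14, F=3]  = 11; J = -3 if H >= -1 else 0  [with H=31]  = -3; K = 2·J - 2·G - 2·M  [with J=-3, G=11, M=14]  = -56; L = G^2 + K  [with G=11, K=-56]  = 65.
Change = 83 − 65 = 18.

18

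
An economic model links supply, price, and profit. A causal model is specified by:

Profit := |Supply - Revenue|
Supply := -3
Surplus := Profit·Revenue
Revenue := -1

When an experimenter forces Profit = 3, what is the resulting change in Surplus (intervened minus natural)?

The intervention breaks the incoming arrows to Profit: Profit := |Supply - Revenue| no longer applies, and Profit = 3.
Surplus = Profit·Revenue  [with Profit=3, Revenue=-1]  = -3
Without intervention: Profit = |Supply - Revenue|  [with Supply=-3, Revenue=-1]  = 2; Surplus = Profit·Revenue  [with Profit=2, Revenue=-1]  = -2.
Change = -3 − (-2) = -1.

-1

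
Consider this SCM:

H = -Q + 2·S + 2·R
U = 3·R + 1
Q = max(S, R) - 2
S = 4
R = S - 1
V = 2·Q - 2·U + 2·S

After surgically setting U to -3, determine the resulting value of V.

18

Intervening sets U = -3 and removes its equation (U = 3·R + 1).
R = S - 1  [with S=4]  = 3
Q = max(S, R) - 2  [with S=4, R=3]  = 2
V = 2·Q - 2·U + 2·S  [with Q=2, U=-3, S=4]  = 18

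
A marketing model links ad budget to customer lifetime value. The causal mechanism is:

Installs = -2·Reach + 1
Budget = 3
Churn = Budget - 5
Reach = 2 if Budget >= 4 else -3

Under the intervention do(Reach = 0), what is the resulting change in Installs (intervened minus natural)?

-6

The intervention breaks the incoming arrows to Reach: Reach = 2 if Budget >= 4 else -3 no longer applies, and Reach = 0.
Installs = -2·Reach + 1  [with Reach=0]  = 1
Without intervention: Reach = 2 if Budget >= 4 else -3  [with Budget=3]  = -3; Installs = -2·Reach + 1  [with Reach=-3]  = 7.
Change = 1 − 7 = -6.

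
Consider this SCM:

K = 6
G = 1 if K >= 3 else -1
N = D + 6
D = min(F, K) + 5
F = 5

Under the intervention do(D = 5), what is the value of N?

do(D=5) replaces the equation D = min(F, K) + 5 with the constant D = 5.
N = D + 6  [with D=5]  = 11

11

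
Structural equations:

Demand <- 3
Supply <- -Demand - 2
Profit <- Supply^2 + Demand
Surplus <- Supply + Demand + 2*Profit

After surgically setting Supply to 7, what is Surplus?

Under do(Supply=7), the mechanism Supply <- -Demand - 2 is discarded; Supply is fixed at 7.
Profit = Supply^2 + Demand  [with Supply=7, Demand=3]  = 52
Surplus = Supply + Demand + 2*Profit  [with Supply=7, Demand=3, Profit=52]  = 114

114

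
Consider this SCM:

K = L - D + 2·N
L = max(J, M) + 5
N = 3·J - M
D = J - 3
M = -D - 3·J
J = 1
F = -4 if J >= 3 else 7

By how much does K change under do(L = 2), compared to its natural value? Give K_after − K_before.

Intervening sets L = 2 and removes its equation (L = max(J, M) + 5).
D = J - 3  [with J=1]  = -2
M = -D - 3·J  [with D=-2, J=1]  = -1
N = 3·J - M  [with J=1, M=-1]  = 4
K = L - D + 2·N  [with L=2, D=-2, N=4]  = 12
Without intervention: D = J - 3  [with J=1]  = -2; M = -D - 3·J  [with D=-2, J=1]  = -1; N = 3·J - M  [with J=1, M=-1]  = 4; L = max(J, M) + 5  [with J=1, M=-1]  = 6; K = L - D + 2·N  [with L=6, D=-2, N=4]  = 16.
Change = 12 − 16 = -4.

-4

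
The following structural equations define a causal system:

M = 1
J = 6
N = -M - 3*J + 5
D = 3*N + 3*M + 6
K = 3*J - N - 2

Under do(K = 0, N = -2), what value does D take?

Under do(K = 0, N = -2), each intervened variable's structural equation is replaced by its fixed value.
D = 3*N + 3*M + 6  [with N=-2, M=1]  = 3

3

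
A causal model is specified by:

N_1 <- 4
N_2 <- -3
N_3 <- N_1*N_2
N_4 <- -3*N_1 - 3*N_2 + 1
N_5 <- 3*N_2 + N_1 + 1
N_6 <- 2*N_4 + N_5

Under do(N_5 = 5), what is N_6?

1

The intervention breaks the incoming arrows to N_5: N_5 <- 3*N_2 + N_1 + 1 no longer applies, and N_5 = 5.
N_4 = -3*N_1 - 3*N_2 + 1  [with N_1=4, N_2=-3]  = -2
N_6 = 2*N_4 + N_5  [with N_4=-2, N_5=5]  = 1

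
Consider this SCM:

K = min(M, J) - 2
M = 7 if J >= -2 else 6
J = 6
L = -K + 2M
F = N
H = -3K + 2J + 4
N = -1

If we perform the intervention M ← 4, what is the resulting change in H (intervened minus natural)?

6

do(M=4) replaces the equation M = 7 if J >= -2 else 6 with the constant M = 4.
K = min(M, J) - 2  [with M=4, J=6]  = 2
H = -3K + 2J + 4  [with K=2, J=6]  = 10
Without intervention: M = 7 if J >= -2 else 6  [with J=6]  = 7; K = min(M, J) - 2  [with M=7, J=6]  = 4; H = -3K + 2J + 4  [with K=4, J=6]  = 4.
Change = 10 − 4 = 6.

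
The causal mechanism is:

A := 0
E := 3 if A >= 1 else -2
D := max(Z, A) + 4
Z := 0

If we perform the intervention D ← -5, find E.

-2

Under do(D=-5), the mechanism D := max(Z, A) + 4 is discarded; D is fixed at -5.
Since E is not a descendant of the intervened variable, it is unaffected.
E = 3 if A >= 1 else -2  [with A=0]  = -2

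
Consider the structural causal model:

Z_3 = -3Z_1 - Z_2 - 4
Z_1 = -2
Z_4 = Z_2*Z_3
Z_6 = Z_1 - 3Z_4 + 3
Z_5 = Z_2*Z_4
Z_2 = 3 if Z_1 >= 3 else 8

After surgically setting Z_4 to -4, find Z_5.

Intervening sets Z_4 = -4 and removes its equation (Z_4 = Z_2*Z_3).
Z_2 = 3 if Z_1 >= 3 else 8  [with Z_1=-2]  = 8
Z_5 = Z_2*Z_4  [with Z_2=8, Z_4=-4]  = -32

-32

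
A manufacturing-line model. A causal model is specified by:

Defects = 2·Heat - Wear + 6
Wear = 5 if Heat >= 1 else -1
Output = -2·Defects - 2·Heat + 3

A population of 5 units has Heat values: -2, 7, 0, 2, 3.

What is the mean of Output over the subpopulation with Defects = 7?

E[Output|Defects=7] averages over only the 2 units with Defects=7 (Heat = 0, 3): Output = -11, -17, mean -14.

-14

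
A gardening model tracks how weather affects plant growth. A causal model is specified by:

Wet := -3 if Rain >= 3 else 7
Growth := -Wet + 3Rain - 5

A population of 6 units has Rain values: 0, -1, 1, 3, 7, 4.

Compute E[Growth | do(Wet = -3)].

5

The intervention sets Wet=-3 in all 6 units regardless of Rain. Recomputing Growth per unit gives -2, -5, 1, 7, 19, 10; average 5.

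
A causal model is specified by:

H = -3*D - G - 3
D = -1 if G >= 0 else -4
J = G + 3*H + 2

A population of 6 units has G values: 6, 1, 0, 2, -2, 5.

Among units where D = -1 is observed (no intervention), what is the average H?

Conditioning on D=-1 selects the 5 unit(s) with G ∈ {6, 1, 0, 2, 5}. Their H values: -6, -1, 0, -2, -5. Mean = -2.8.

-2.8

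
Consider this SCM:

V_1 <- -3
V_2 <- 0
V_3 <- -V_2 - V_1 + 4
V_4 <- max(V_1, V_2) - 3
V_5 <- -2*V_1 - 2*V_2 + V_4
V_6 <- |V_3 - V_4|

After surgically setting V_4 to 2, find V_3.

7

Under do(V_4=2), the mechanism V_4 <- max(V_1, V_2) - 3 is discarded; V_4 is fixed at 2.
Since V_3 is not a descendant of the intervened variable, it is unaffected.
V_3 = -V_2 - V_1 + 4  [with V_2=0, V_1=-3]  = 7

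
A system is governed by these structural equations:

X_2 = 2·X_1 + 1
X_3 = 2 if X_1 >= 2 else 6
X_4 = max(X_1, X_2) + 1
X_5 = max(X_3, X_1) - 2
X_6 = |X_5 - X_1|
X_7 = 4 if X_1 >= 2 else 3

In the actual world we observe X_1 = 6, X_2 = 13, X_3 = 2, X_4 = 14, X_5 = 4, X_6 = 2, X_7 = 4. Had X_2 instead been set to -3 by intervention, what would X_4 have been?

7

Under do(X_2=-3), the mechanism X_2 = 2·X_1 + 1 is discarded; X_2 is fixed at -3.
X_4 = max(X_1, X_2) + 1  [with X_1=6, X_2=-3]  = 7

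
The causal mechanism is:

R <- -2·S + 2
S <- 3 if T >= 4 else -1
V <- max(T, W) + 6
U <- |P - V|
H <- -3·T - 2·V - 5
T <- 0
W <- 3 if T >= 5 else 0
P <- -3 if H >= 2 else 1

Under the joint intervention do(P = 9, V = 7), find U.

Under do(P = 9, V = 7), each intervened variable's structural equation is replaced by its fixed value.
U = |P - V|  [with P=9, V=7]  = 2

2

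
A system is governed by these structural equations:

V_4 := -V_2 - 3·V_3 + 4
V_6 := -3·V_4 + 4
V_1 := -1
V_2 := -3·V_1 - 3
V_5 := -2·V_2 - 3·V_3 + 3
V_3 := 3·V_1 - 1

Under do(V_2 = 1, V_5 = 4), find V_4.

15

The joint intervention fixes V_2 = 1, V_5 = 4, removing each variable's own equation.
V_3 = 3·V_1 - 1  [with V_1=-1]  = -4
V_4 = -V_2 - 3·V_3 + 4  [with V_2=1, V_3=-4]  = 15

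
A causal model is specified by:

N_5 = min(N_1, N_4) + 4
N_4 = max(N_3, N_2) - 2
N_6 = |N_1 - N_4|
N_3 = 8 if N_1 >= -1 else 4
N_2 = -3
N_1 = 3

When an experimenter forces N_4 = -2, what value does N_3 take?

Under do(N_4=-2), the mechanism N_4 = max(N_3, N_2) - 2 is discarded; N_4 is fixed at -2.
Since N_3 is not a descendant of the intervened variable, it is unaffected.
N_3 = 8 if N_1 >= -1 else 4  [with N_1=3]  = 8

8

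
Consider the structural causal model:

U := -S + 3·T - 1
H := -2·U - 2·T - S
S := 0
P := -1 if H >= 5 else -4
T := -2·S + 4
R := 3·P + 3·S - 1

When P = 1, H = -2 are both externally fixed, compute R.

Setting P = 1, H = -2 by intervention discards those variables' equations.
R = 3·P + 3·S - 1  [with P=1, S=0]  = 2

2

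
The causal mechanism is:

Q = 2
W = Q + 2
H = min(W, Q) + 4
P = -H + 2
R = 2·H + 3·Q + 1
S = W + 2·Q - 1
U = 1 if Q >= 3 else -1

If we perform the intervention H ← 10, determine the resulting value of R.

do(H=10) replaces the equation H = min(W, Q) + 4 with the constant H = 10.
R = 2·H + 3·Q + 1  [with H=10, Q=2]  = 27

27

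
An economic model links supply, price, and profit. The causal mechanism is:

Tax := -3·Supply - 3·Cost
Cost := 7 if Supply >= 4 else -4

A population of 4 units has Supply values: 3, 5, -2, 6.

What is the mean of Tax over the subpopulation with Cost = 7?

-37.5

Observing Cost=7 restricts to units where Cost's equation naturally yields 7: Supply ∈ {5, 6}. In that subpopulation Tax = -36, -39, mean -37.5.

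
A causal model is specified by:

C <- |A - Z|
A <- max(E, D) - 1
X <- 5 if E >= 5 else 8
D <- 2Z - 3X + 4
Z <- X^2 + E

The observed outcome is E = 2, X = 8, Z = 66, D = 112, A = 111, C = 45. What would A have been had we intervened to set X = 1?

6

do(X=1) replaces the equation X <- 5 if E >= 5 else 8 with the constant X = 1.
Z = X^2 + E  [with X=1, E=2]  = 3
D = 2Z - 3X + 4  [with Z=3, X=1]  = 7
A = max(E, D) - 1  [with E=2, D=7]  = 6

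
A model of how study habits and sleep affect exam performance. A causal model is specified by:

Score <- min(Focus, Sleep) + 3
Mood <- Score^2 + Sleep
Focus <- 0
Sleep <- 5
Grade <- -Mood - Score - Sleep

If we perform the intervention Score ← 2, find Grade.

-16

do(Score=2) replaces the equation Score <- min(Focus, Sleep) + 3 with the constant Score = 2.
Mood = Score^2 + Sleep  [with Score=2, Sleep=5]  = 9
Grade = -Mood - Score - Sleep  [with Mood=9, Score=2, Sleep=5]  = -16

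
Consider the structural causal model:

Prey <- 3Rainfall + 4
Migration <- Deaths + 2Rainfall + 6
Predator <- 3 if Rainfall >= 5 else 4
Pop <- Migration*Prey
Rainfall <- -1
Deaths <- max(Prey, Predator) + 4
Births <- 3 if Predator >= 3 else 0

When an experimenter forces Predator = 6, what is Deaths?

10

do(Predator=6) replaces the equation Predator <- 3 if Rainfall >= 5 else 4 with the constant Predator = 6.
Prey = 3Rainfall + 4  [with Rainfall=-1]  = 1
Deaths = max(Prey, Predator) + 4  [with Prey=1, Predator=6]  = 10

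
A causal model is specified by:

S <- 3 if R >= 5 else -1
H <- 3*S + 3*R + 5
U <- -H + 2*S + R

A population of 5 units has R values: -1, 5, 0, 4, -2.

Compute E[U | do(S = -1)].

Every unit gets S=-1 under the intervention. U values become -2, -14, -4, -12, 0; E[U|do(S=-1)] = -6.4.

-6.4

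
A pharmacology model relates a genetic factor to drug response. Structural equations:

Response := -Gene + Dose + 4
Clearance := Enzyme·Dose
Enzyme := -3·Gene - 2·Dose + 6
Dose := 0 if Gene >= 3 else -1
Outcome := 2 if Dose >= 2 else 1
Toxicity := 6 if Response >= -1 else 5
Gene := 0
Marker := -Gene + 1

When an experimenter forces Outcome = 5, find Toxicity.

6

The intervention breaks the incoming arrows to Outcome: Outcome := 2 if Dose >= 2 else 1 no longer applies, and Outcome = 5.
Toxicity is not downstream of the intervention, so its value is determined by the original equations.
Dose = 0 if Gene >= 3 else -1  [with Gene=0]  = -1
Response = -Gene + Dose + 4  [with Gene=0, Dose=-1]  = 3
Toxicity = 6 if Response >= -1 else 5  [with Response=3]  = 6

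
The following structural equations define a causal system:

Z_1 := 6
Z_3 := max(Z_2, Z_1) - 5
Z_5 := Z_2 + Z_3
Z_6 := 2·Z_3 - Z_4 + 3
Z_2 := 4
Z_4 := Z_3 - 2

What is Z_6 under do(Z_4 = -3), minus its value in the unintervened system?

Under do(Z_4=-3), the mechanism Z_4 := Z_3 - 2 is discarded; Z_4 is fixed at -3.
Z_3 = max(Z_2, Z_1) - 5  [with Z_2=4, Z_1=6]  = 1
Z_6 = 2·Z_3 - Z_4 + 3  [with Z_3=1, Z_4=-3]  = 8
Without intervention: Z_3 = max(Z_2, Z_1) - 5  [with Z_2=4, Z_1=6]  = 1; Z_4 = Z_3 - 2  [with Z_3=1]  = -1; Z_6 = 2·Z_3 - Z_4 + 3  [with Z_3=1, Z_4=-1]  = 6.
Change = 8 − 6 = 2.

2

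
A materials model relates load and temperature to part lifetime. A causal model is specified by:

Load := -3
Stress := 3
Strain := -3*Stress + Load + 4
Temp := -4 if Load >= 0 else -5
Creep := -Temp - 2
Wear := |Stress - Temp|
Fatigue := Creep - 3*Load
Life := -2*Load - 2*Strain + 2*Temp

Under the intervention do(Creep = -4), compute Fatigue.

Under do(Creep=-4), the mechanism Creep := -Temp - 2 is discarded; Creep is fixed at -4.
Fatigue = Creep - 3*Load  [with Creep=-4, Load=-3]  = 5

5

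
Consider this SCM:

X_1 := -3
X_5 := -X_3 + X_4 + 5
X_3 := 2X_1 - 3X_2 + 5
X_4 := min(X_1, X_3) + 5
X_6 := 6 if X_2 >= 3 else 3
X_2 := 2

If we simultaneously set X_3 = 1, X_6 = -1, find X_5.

6

The joint intervention fixes X_3 = 1, X_6 = -1, removing each variable's own equation.
X_4 = min(X_1, X_3) + 5  [with X_1=-3, X_3=1]  = 2
X_5 = -X_3 + X_4 + 5  [with X_3=1, X_4=2]  = 6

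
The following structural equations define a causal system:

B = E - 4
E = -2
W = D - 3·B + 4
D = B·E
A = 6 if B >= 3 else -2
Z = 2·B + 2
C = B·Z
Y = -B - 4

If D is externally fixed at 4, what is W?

26

The intervention breaks the incoming arrows to D: D = B·E no longer applies, and D = 4.
B = E - 4  [with E=-2]  = -6
W = D - 3·B + 4  [with D=4, B=-6]  = 26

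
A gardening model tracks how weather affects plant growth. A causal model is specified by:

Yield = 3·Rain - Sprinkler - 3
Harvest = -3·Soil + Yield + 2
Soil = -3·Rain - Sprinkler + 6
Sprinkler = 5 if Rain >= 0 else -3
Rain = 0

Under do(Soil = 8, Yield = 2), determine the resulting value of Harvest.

Setting Soil = 8, Yield = 2 by intervention discards those variables' equations.
Harvest = -3·Soil + Yield + 2  [with Soil=8, Yield=2]  = -20

-20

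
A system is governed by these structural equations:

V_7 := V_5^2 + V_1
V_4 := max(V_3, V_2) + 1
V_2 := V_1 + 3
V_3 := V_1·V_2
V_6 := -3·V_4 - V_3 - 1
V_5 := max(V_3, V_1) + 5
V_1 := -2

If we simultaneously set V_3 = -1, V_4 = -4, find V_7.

Under do(V_3 = -1, V_4 = -4), each intervened variable's structural equation is replaced by its fixed value.
V_5 = max(V_3, V_1) + 5  [with V_3=-1, V_1=-2]  = 4
V_7 = V_5^2 + V_1  [with V_5=4, V_1=-2]  = 14

14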